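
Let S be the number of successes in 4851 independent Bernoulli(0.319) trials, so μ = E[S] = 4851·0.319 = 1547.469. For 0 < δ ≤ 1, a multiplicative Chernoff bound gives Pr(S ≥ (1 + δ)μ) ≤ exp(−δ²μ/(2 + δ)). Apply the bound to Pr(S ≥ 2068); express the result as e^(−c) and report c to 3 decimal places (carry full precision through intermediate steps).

74.943

Write 2068 = (1 + δ)μ, so δ = 2068/1547.469 − 1 = 0.3363757…
Then the exponent is δ²μ/(2 + δ) = (2068 − μ)² / (μ·(2 + δ)) = 74.942565.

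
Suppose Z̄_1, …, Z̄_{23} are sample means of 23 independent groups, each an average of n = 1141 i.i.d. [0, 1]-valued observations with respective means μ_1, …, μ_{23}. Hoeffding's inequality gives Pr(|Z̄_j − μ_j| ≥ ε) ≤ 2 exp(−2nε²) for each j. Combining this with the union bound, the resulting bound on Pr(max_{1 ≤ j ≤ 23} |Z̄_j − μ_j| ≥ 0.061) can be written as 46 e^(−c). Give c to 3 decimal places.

8.491

Union bound over the 23 events: Pr(max_{1 ≤ j ≤ 23} |Z̄_j − μ_j| ≥ 0.061) ≤ 23·2·exp(−2nε²) = 46 exp(−2·1141·0.061²).
So c = 2·1141·0.061² = 8.4913.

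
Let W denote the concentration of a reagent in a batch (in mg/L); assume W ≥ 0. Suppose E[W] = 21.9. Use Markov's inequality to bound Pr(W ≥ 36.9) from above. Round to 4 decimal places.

0.5935

Markov's inequality: for a non-negative random variable, Pr(W ≥ a) ≤ E[W]/a.
Here E[W] = 21.9 and a = 36.9, so the bound is 21.9/36.9 = 0.5935.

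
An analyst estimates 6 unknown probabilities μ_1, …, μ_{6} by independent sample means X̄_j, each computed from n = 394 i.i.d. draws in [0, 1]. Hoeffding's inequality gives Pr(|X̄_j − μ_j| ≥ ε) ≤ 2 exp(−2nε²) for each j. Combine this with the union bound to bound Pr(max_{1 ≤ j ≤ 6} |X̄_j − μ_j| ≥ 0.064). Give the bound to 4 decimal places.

0.4758

Per-experiment Hoeffding bound: 2·exp(−2·394·0.064²) = 2·exp(−3.22765) = 0.079301.
Union bound over 6 events: 6·0.079301 = 0.47581.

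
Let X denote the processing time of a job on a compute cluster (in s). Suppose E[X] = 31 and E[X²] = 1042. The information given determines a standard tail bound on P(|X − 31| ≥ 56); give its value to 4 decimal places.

0.0258

The first two moments determine the variance, so Chebyshev's inequality is the sharpest standard bound available.
Var(X) = E[X²] − (E[X])² = 1042 − 961 = 81.
Chebyshev's inequality: P(|X − μ| ≥ t) ≤ Var(X)/t² = 81/3136 = 0.0258.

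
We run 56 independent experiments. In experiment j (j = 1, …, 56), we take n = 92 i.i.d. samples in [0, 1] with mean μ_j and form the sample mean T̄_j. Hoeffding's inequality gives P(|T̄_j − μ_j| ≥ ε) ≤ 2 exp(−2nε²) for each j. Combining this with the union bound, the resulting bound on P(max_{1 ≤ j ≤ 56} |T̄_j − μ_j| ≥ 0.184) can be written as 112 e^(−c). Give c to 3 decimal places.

6.230

Union bound over the 56 events: P(max_{1 ≤ j ≤ 56} |T̄_j − μ_j| ≥ 0.184) ≤ 56·2·exp(−2nε²) = 112 exp(−2·92·0.184²).
So c = 2·92·0.184² = 6.2295.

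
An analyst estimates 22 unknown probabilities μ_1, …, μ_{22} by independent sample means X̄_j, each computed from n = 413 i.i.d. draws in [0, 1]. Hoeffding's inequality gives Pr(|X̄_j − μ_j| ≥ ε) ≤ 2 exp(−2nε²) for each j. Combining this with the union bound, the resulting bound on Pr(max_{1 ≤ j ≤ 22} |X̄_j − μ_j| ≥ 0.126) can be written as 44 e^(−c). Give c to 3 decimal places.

Union bound over the 22 events: Pr(max_{1 ≤ j ≤ 22} |X̄_j − μ_j| ≥ 0.126) ≤ 22·2·exp(−2nε²) = 44 exp(−2·413·0.126²).
So c = 2·413·0.126² = 13.1136.

13.114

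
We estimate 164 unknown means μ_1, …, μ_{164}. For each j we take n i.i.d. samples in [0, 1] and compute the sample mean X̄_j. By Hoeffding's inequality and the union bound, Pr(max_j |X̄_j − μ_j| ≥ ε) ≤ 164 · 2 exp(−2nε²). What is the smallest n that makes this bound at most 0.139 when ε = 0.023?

7341

Need 2·164·exp(−2nε²) ≤ 0.139, i.e. exp(−2nε²) ≤ 0.139/328.
So 2nε² ≥ ln(328/0.139) = 7.766295.
Hence n ≥ 7.766295/(2·0.023²) = 7340.543.
The smallest integer n is 7341.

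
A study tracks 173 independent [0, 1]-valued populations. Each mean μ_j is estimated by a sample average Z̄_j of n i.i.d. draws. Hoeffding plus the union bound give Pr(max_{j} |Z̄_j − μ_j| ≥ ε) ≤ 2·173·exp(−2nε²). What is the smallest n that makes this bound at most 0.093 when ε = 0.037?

Need 2·173·exp(−2nε²) ≤ 0.093, i.e. exp(−2nε²) ≤ 0.093/346.
So 2nε² ≥ ln(346/0.093) = 8.221595.
Hence n ≥ 8.221595/(2·0.037²) = 3002.774.
The smallest integer n is 3003.

3003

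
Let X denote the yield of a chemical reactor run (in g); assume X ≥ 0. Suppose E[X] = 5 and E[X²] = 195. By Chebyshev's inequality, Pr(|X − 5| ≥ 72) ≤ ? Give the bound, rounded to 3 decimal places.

0.033

Var(X) = E[X²] − (E[X])² = 195 − 25 = 170.
Chebyshev's inequality: Pr(|X − μ| ≥ t) ≤ Var(X)/t² = 170/5184 = 0.0328.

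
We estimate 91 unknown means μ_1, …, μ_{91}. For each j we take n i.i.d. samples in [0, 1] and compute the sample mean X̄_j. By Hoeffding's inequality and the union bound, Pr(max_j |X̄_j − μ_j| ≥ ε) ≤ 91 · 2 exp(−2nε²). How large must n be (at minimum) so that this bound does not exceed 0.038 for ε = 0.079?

679

Need 2·91·exp(−2nε²) ≤ 0.038, i.e. exp(−2nε²) ≤ 0.038/182.
So 2nε² ≥ ln(182/0.038) = 8.474176.
Hence n ≥ 8.474176/(2·0.079²) = 678.912.
The smallest integer n is 679.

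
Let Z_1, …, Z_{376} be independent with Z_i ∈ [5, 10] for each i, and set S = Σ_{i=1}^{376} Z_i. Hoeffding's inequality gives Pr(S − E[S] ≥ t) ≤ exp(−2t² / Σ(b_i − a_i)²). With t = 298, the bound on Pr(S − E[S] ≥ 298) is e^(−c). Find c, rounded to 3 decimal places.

18.894

Σ(b_i − a_i)² = 376·(5)² = 9400.
c = 2t²/9400 = 2·298²/9400 = 18.8945.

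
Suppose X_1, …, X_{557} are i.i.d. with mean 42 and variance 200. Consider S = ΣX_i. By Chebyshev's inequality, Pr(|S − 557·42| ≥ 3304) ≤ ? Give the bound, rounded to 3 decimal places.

Var(S) = n·Var(X_i) = 557·200 = 111400.
Chebyshev: Pr(|S − 557·42| ≥ 3304) ≤ Var(S)/3304² = 111400/10916416 = 0.0102.

0.010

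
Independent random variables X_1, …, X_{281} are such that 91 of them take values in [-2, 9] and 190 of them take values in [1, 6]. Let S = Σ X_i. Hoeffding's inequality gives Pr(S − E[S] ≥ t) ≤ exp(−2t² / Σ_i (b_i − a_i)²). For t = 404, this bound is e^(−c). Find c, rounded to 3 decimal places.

Σ(b_i − a_i)² = 91·11² + 190·5² = 15761.
c = 2t² / 15761 = 2·404² / 15761 = 20.7114.

20.711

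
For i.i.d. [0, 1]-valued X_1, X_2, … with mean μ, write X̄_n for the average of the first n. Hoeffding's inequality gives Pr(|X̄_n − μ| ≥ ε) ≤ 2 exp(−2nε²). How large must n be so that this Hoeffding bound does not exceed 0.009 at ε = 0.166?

99

Require 2·exp(−2nε²) ≤ 0.009, i.e. 2nε² ≥ ln(2/0.009) = 5.403678.
So n ≥ 5.403678 / (2·0.166²) = 98.049.
The smallest integer n is 99.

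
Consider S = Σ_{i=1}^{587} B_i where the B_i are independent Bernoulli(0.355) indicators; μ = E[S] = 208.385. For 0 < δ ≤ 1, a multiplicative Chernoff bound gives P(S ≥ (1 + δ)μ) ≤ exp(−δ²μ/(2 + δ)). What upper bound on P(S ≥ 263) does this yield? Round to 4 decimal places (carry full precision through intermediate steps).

0.0018

Write 263 = (1 + δ)μ, so δ = 263/208.385 − 1 = 0.262087…
Then the exponent is δ²μ/(2 + δ) = (263 − μ)² / (μ·(2 + δ)) = 6.327733.
Bound = exp(−6.327733) = 0.00179.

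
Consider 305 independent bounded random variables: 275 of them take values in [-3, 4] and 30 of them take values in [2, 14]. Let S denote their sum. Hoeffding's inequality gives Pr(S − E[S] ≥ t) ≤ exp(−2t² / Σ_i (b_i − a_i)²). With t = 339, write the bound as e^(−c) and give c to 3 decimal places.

12.916

Σ(b_i − a_i)² = 275·7² + 30·12² = 17795.
c = 2t² / 17795 = 2·339² / 17795 = 12.9161.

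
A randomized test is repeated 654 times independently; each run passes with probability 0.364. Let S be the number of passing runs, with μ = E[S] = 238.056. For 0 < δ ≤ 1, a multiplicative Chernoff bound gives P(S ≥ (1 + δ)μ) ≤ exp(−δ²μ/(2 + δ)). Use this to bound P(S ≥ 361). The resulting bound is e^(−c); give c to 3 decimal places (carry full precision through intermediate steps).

25.232

Write 361 = (1 + δ)μ, so δ = 361/238.056 − 1 = 0.5164499…
Then the exponent is δ²μ/(2 + δ) = (361 − μ)² / (μ·(2 + δ)) = 25.231743.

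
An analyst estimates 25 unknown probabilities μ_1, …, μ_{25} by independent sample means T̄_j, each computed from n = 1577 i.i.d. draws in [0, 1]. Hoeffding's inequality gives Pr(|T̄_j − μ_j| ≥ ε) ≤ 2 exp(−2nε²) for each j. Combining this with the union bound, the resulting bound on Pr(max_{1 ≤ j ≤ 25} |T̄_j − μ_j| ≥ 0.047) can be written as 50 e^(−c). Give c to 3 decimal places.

6.967

Union bound over the 25 events: Pr(max_{1 ≤ j ≤ 25} |T̄_j − μ_j| ≥ 0.047) ≤ 25·2·exp(−2nε²) = 50 exp(−2·1577·0.047²).
So c = 2·1577·0.047² = 6.9672.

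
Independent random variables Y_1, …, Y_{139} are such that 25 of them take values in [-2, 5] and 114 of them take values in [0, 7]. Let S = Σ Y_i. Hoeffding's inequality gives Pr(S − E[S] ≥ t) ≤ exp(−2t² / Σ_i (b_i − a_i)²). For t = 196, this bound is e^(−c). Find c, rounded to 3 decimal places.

11.281

Σ(b_i − a_i)² = 25·7² + 114·7² = 6811.
c = 2t² / 6811 = 2·196² / 6811 = 11.2806.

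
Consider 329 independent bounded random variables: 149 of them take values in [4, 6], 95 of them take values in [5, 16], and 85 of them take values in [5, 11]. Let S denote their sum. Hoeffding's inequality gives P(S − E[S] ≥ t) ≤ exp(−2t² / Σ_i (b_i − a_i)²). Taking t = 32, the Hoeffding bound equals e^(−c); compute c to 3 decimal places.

0.135

Σ(b_i − a_i)² = 149·2² + 95·11² + 85·6² = 15151.
c = 2t² / 15151 = 2·32² / 15151 = 0.1352.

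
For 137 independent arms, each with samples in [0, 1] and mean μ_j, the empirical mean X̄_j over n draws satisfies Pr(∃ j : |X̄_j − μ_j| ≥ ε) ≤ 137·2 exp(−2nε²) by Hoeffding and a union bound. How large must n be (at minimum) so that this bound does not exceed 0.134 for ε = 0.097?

406

Need 2·137·exp(−2nε²) ≤ 0.134, i.e. exp(−2nε²) ≤ 0.134/274.
So 2nε² ≥ ln(274/0.134) = 7.623044.
Hence n ≥ 7.623044/(2·0.097²) = 405.093.
The smallest integer n is 406.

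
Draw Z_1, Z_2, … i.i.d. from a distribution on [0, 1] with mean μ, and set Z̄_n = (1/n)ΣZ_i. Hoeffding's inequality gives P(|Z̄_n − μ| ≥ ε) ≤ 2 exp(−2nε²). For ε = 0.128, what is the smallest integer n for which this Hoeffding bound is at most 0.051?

Require 2·exp(−2nε²) ≤ 0.051, i.e. 2nε² ≥ ln(2/0.051) = 3.669077.
So n ≥ 3.669077 / (2·0.128²) = 111.971.
The smallest integer n is 112.

112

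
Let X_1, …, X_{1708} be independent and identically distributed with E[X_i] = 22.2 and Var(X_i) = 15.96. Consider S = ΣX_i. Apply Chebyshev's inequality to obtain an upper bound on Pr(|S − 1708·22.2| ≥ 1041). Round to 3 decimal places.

0.025

Var(S) = n·Var(X_i) = 1708·15.96 = 27259.68.
Chebyshev: Pr(|S − 1708·22.2| ≥ 1041) ≤ Var(S)/1041² = 27259.68/1083681 = 0.0252.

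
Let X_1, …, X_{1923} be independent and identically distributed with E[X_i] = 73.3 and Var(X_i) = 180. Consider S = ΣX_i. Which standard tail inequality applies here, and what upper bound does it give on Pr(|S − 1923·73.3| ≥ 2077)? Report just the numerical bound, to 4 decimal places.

0.0802

With mean and variance of each term known, Chebyshev's inequality bounds the deviation of the sum (or sample mean).
Var(S) = n·Var(X_i) = 1923·180 = 346140.
Chebyshev: Pr(|S − 1923·73.3| ≥ 2077) ≤ Var(S)/2077² = 346140/4313929 = 0.0802.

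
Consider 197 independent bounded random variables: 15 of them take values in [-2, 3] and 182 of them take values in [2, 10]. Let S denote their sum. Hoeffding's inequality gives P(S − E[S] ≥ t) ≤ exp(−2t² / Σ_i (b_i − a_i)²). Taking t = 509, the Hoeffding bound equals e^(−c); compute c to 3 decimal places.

Σ(b_i − a_i)² = 15·5² + 182·8² = 12023.
c = 2t² / 12023 = 2·509² / 12023 = 43.0976.

43.098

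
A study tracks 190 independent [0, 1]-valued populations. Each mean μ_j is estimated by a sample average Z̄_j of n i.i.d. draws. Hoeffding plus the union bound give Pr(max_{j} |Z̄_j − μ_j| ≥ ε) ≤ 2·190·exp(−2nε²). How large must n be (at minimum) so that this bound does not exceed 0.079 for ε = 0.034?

3668

Need 2·190·exp(−2nε²) ≤ 0.079, i.e. exp(−2nε²) ≤ 0.079/380.
So 2nε² ≥ ln(380/0.079) = 8.478479.
Hence n ≥ 8.478479/(2·0.034²) = 3667.162.
The smallest integer n is 3668.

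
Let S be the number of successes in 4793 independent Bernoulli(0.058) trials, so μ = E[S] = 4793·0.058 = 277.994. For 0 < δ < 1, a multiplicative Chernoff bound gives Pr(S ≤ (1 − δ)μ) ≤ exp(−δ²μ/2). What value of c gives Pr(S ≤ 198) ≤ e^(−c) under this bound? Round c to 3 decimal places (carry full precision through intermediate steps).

11.509

Write 198 = (1 − δ)μ, so δ = 1 − 198/277.994 = 0.2877544…
Then the exponent is δ²μ/2 = (μ − 198)²/(2μ) = 11.509313.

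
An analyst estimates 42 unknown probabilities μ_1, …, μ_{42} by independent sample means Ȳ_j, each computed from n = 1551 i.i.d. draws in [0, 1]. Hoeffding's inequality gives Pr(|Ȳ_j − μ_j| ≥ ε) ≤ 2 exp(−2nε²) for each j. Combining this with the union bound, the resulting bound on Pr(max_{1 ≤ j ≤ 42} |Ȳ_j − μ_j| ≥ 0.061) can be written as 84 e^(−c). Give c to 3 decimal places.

11.543

Union bound over the 42 events: Pr(max_{1 ≤ j ≤ 42} |Ȳ_j − μ_j| ≥ 0.061) ≤ 42·2·exp(−2nε²) = 84 exp(−2·1551·0.061²).
So c = 2·1551·0.061² = 11.5425.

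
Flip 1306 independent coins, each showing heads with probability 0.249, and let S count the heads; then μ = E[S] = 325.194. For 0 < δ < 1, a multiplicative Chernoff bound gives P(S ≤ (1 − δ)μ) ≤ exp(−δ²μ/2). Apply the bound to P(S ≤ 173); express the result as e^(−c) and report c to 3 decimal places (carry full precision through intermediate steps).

35.614

Write 173 = (1 − δ)μ, so δ = 1 − 173/325.194 = 0.4680099…
Then the exponent is δ²μ/2 = (μ − 173)²/(2μ) = 35.614147.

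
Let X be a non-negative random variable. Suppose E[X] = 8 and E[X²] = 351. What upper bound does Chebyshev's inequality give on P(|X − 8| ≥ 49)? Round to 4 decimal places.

0.1195

Var(X) = E[X²] − (E[X])² = 351 − 64 = 287.
Chebyshev's inequality: P(|X − μ| ≥ t) ≤ Var(X)/t² = 287/2401 = 0.1195.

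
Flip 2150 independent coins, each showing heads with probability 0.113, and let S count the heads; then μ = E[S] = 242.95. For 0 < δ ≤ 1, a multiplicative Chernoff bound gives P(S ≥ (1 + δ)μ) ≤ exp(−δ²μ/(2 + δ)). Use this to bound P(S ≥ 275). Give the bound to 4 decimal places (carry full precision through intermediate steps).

0.1376

Write 275 = (1 + δ)μ, so δ = 275/242.95 − 1 = 0.1319201…
Then the exponent is δ²μ/(2 + δ) = (275 − μ)² / (μ·(2 + δ)) = 1.983208.
Bound = exp(−1.983208) = 0.13763.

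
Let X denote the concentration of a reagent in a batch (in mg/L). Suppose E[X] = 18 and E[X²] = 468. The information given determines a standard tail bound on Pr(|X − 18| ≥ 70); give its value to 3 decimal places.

The first two moments determine the variance, so Chebyshev's inequality is the sharpest standard bound available.
Var(X) = E[X²] − (E[X])² = 468 − 324 = 144.
Chebyshev's inequality: Pr(|X − μ| ≥ t) ≤ Var(X)/t² = 144/4900 = 0.0294.

0.029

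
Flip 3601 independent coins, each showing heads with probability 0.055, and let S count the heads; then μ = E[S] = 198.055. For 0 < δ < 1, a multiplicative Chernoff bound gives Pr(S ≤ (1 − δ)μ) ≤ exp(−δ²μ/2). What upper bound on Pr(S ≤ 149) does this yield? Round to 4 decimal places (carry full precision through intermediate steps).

Write 149 = (1 − δ)μ, so δ = 1 − 149/198.055 = 0.2476837…
Then the exponent is δ²μ/2 = (μ − 149)²/(2μ) = 6.075063.
Bound = exp(−6.075063) = 0.00230.

0.0023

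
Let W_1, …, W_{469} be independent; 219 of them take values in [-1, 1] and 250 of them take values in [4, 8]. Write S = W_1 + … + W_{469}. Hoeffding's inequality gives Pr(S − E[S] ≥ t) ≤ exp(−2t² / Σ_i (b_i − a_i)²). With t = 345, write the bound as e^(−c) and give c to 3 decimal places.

Σ(b_i − a_i)² = 219·2² + 250·4² = 4876.
c = 2t² / 4876 = 2·345² / 4876 = 48.8208.

48.821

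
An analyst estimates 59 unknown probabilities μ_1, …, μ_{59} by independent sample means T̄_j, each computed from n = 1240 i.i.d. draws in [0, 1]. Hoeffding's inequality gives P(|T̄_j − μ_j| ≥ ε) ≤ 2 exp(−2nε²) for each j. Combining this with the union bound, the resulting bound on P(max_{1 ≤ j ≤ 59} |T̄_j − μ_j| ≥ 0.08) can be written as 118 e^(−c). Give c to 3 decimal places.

Union bound over the 59 events: P(max_{1 ≤ j ≤ 59} |T̄_j − μ_j| ≥ 0.08) ≤ 59·2·exp(−2nε²) = 118 exp(−2·1240·0.08²).
So c = 2·1240·0.08² = 15.8720.

15.872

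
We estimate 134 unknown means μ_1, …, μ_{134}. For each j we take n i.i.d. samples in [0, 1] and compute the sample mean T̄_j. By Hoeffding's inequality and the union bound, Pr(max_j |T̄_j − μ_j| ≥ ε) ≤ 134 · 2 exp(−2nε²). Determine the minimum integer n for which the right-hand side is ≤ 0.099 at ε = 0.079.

634

Need 2·134·exp(−2nε²) ≤ 0.099, i.e. exp(−2nε²) ≤ 0.099/268.
So 2nε² ≥ ln(268/0.099) = 7.903622.
Hence n ≥ 7.903622/(2·0.079²) = 633.202.
The smallest integer n is 634.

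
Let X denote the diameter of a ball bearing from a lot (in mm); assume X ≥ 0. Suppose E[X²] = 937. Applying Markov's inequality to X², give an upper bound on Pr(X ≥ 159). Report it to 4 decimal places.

0.0371

Since X ≥ 0, the event {X ≥ 159} is the same as {X² ≥ 25281}.
Markov's inequality applied to X² gives Pr(X² ≥ 25281) ≤ E[X²]/25281 = 937/25281 = 0.0371.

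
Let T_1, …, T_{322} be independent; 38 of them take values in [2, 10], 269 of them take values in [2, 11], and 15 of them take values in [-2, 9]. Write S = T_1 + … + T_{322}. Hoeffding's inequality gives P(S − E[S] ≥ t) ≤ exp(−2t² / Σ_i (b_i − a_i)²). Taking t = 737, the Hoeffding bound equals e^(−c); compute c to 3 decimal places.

41.724

Σ(b_i − a_i)² = 38·8² + 269·9² + 15·11² = 26036.
c = 2t² / 26036 = 2·737² / 26036 = 41.7245.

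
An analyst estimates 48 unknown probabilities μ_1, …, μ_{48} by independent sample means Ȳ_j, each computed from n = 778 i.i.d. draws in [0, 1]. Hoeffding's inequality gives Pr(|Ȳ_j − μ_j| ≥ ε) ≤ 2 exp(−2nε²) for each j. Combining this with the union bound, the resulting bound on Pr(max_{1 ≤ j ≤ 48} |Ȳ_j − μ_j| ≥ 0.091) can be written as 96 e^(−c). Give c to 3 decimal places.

12.885

Union bound over the 48 events: Pr(max_{1 ≤ j ≤ 48} |Ȳ_j − μ_j| ≥ 0.091) ≤ 48·2·exp(−2nε²) = 96 exp(−2·778·0.091²).
So c = 2·778·0.091² = 12.8852.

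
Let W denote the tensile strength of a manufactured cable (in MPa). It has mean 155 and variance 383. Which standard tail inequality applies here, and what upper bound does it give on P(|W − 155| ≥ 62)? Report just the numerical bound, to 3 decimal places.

Mean and variance are known, so Chebyshev's inequality applies.
Chebyshev: P(|W − μ| ≥ t) ≤ Var(W)/t².
Bound = 383 / 3844 = 0.0996.

0.100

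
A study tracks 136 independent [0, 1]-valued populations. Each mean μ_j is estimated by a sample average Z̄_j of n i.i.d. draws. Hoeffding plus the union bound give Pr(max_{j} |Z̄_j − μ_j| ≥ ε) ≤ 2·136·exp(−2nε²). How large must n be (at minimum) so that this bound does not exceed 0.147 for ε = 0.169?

132

Need 2·136·exp(−2nε²) ≤ 0.147, i.e. exp(−2nε²) ≤ 0.147/272.
So 2nε² ≥ ln(272/0.147) = 7.523125.
Hence n ≥ 7.523125/(2·0.169²) = 131.703.
The smallest integer n is 132.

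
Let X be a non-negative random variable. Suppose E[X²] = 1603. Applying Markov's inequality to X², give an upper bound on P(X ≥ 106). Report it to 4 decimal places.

Since X ≥ 0, the event {X ≥ 106} is the same as {X² ≥ 11236}.
Markov's inequality applied to X² gives P(X² ≥ 11236) ≤ E[X²]/11236 = 1603/11236 = 0.1427.

0.1427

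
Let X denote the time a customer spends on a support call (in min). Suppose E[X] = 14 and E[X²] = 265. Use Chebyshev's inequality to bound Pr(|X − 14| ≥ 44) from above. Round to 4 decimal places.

Var(X) = E[X²] − (E[X])² = 265 − 196 = 69.
Chebyshev's inequality: Pr(|X − μ| ≥ t) ≤ Var(X)/t² = 69/1936 = 0.0356.

0.0356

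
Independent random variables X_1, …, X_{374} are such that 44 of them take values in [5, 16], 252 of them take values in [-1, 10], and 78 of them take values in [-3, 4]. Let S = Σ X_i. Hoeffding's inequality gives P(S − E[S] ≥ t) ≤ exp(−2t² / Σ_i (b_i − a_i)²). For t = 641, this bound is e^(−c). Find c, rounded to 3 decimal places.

Σ(b_i − a_i)² = 44·11² + 252·11² + 78·7² = 39638.
c = 2t² / 39638 = 2·641² / 39638 = 20.7317.

20.732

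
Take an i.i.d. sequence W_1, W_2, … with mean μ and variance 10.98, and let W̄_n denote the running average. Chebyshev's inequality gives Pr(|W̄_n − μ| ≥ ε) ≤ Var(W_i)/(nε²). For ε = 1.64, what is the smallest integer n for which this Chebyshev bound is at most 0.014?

292

Require 10.98/(n·1.64²) ≤ 0.014, i.e. n ≥ 10.98/(0.014·1.64²) = 291.599.
The smallest integer n is 292.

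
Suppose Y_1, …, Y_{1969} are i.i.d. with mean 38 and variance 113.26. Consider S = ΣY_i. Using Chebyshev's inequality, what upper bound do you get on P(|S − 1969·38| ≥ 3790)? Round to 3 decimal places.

Var(S) = n·Var(Y_i) = 1969·113.26 = 223008.94.
Chebyshev: P(|S − 1969·38| ≥ 3790) ≤ Var(S)/3790² = 223008.94/14364100 = 0.0155.

0.016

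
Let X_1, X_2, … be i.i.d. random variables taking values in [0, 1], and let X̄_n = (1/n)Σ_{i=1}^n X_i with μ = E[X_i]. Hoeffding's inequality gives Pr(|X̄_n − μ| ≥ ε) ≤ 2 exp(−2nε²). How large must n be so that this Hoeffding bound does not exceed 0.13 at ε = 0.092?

Require 2·exp(−2nε²) ≤ 0.13, i.e. 2nε² ≥ ln(2/0.13) = 2.733368.
So n ≥ 2.733368 / (2·0.092²) = 161.470.
The smallest integer n is 162.

162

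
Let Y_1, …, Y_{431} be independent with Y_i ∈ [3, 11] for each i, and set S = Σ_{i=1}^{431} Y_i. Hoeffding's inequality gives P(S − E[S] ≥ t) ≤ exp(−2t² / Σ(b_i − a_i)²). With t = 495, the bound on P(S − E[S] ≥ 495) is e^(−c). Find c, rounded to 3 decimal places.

Σ(b_i − a_i)² = 431·(8)² = 27584.
c = 2t²/27584 = 2·495²/27584 = 17.7657.

17.766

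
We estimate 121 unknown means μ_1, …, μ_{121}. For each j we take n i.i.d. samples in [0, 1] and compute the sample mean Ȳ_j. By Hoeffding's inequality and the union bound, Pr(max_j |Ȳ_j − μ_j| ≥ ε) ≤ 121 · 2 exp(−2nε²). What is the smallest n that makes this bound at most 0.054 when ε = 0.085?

582

Need 2·121·exp(−2nε²) ≤ 0.054, i.e. exp(−2nε²) ≤ 0.054/242.
So 2nε² ≥ ln(242/0.054) = 8.407709.
Hence n ≥ 8.407709/(2·0.085²) = 581.848.
The smallest integer n is 582.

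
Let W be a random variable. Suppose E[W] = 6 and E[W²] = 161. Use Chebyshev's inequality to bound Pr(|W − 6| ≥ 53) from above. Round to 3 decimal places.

Var(W) = E[W²] − (E[W])² = 161 − 36 = 125.
Chebyshev's inequality: Pr(|W − μ| ≥ t) ≤ Var(W)/t² = 125/2809 = 0.0445.

0.044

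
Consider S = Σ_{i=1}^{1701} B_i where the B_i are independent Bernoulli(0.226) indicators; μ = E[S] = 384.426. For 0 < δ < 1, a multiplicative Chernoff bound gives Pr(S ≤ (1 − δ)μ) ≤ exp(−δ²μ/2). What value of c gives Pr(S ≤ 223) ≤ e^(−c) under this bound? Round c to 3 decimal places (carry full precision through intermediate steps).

33.893

Write 223 = (1 − δ)μ, so δ = 1 − 223/384.426 = 0.4199144…
Then the exponent is δ²μ/2 = (μ − 223)²/(2μ) = 33.892548.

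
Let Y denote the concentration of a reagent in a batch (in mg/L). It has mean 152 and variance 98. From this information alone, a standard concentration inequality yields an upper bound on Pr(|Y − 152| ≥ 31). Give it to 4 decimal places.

0.1020

Mean and variance are known, so Chebyshev's inequality applies.
Chebyshev: Pr(|Y − μ| ≥ t) ≤ Var(Y)/t².
Bound = 98 / 961 = 0.1020.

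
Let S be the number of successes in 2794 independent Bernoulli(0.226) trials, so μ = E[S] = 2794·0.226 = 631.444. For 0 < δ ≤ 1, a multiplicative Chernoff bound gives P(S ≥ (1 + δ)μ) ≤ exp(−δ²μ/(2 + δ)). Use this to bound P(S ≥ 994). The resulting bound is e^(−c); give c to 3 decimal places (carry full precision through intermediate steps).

80.868

Write 994 = (1 + δ)μ, so δ = 994/631.444 − 1 = 0.5741697…
Then the exponent is δ²μ/(2 + δ) = (994 − μ)² / (μ·(2 + δ)) = 80.868275.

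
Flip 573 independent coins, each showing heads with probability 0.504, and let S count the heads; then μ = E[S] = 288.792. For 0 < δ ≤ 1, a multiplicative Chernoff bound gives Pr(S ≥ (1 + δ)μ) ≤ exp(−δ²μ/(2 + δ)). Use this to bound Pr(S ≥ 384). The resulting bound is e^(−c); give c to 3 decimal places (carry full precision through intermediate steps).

13.473

Write 384 = (1 + δ)μ, so δ = 384/288.792 − 1 = 0.3296767…
Then the exponent is δ²μ/(2 + δ) = (384 − μ)² / (μ·(2 + δ)) = 13.473054.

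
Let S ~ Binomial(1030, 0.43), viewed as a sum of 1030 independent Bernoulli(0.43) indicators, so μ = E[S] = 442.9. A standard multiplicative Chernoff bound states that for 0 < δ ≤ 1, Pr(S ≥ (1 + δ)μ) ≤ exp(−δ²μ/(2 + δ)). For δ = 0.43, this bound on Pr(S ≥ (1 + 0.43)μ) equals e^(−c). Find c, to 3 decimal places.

33.700

c = δ²μ/(2 + δ) = 0.43²·442.9/(2 + 0.43) = 33.7005.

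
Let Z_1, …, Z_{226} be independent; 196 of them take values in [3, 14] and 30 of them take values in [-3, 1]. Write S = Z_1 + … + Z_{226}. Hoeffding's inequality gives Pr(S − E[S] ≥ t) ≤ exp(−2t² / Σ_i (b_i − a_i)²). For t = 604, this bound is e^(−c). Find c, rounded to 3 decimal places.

30.155

Σ(b_i − a_i)² = 196·11² + 30·4² = 24196.
c = 2t² / 24196 = 2·604² / 24196 = 30.1551.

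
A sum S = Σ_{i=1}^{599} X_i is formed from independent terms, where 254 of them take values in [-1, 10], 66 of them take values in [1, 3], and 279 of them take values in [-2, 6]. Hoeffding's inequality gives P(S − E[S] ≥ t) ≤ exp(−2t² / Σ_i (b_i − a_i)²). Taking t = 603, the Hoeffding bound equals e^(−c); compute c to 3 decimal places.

14.886

Σ(b_i − a_i)² = 254·11² + 66·2² + 279·8² = 48854.
c = 2t² / 48854 = 2·603² / 48854 = 14.8855.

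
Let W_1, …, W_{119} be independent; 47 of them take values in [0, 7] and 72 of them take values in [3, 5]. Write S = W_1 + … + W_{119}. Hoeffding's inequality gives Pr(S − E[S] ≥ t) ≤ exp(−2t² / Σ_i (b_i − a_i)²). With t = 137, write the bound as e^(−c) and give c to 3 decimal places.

Σ(b_i − a_i)² = 47·7² + 72·2² = 2591.
c = 2t² / 2591 = 2·137² / 2591 = 14.4878.

14.488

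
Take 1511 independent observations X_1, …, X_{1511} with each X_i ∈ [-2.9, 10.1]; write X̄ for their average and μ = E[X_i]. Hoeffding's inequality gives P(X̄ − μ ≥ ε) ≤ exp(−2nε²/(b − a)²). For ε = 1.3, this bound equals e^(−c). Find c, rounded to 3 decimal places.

c = 2nε²/(b − a)² = 2·1511·1.3² / 13² = 30.2200.

30.220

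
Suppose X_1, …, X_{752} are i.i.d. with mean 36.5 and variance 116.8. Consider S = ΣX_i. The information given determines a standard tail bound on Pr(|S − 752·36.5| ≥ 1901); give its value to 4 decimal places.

With mean and variance of each term known, Chebyshev's inequality bounds the deviation of the sum (or sample mean).
Var(S) = n·Var(X_i) = 752·116.8 = 87833.6.
Chebyshev: Pr(|S − 752·36.5| ≥ 1901) ≤ Var(S)/1901² = 87833.6/3613801 = 0.0243.

0.0243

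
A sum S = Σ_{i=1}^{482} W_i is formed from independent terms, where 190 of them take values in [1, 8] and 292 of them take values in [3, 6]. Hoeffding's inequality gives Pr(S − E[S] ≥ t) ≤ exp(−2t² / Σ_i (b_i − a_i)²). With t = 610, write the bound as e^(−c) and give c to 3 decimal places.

62.339

Σ(b_i − a_i)² = 190·7² + 292·3² = 11938.
c = 2t² / 11938 = 2·610² / 11938 = 62.3388.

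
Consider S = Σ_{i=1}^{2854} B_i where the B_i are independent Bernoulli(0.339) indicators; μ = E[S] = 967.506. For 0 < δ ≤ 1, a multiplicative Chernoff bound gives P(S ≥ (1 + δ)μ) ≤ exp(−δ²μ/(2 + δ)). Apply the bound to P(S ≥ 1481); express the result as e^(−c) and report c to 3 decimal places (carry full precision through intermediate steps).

107.689

Write 1481 = (1 + δ)μ, so δ = 1481/967.506 − 1 = 0.5307399…
Then the exponent is δ²μ/(2 + δ) = (1481 − μ)² / (μ·(2 + δ)) = 107.688561.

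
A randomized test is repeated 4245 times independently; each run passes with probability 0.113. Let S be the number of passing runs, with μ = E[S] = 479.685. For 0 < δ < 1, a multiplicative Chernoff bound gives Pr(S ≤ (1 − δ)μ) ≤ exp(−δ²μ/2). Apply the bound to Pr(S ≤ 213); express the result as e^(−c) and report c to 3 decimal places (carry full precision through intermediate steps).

74.133

Write 213 = (1 − δ)μ, so δ = 1 − 213/479.685 = 0.5559586…
Then the exponent is δ²μ/2 = (μ − 213)²/(2μ) = 74.132909.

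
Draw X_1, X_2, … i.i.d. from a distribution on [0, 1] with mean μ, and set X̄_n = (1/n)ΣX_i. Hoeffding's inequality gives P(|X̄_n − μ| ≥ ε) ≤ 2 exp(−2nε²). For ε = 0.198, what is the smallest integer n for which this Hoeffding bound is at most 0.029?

54

Require 2·exp(−2nε²) ≤ 0.029, i.e. 2nε² ≥ ln(2/0.029) = 4.233607.
So n ≥ 4.233607 / (2·0.198²) = 53.995.
The smallest integer n is 54.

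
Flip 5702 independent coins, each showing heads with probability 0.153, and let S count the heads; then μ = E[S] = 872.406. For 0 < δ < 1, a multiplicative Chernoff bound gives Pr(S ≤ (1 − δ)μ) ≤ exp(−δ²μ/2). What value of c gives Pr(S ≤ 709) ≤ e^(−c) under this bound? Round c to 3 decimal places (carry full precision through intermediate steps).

15.303

Write 709 = (1 − δ)μ, so δ = 1 − 709/872.406 = 0.187305…
Then the exponent is δ²μ/2 = (μ − 709)²/(2μ) = 15.303380.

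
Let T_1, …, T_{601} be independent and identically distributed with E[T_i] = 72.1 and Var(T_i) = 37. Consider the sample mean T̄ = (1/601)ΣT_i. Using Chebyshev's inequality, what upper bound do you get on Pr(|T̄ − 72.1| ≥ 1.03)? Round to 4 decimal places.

Var(T̄) = Var(T_i)/n = 37/601 = 0.061564.
Chebyshev: Pr(|T̄ − 72.1| ≥ 1.03) ≤ Var(T̄)/(1.03)² = 37/(601·1.03²) = 0.0580.

0.0580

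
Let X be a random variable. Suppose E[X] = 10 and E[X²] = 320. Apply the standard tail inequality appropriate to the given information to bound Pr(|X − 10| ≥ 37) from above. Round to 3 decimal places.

The first two moments determine the variance, so Chebyshev's inequality is the sharpest standard bound available.
Var(X) = E[X²] − (E[X])² = 320 − 100 = 220.
Chebyshev's inequality: Pr(|X − μ| ≥ t) ≤ Var(X)/t² = 220/1369 = 0.1607.

0.161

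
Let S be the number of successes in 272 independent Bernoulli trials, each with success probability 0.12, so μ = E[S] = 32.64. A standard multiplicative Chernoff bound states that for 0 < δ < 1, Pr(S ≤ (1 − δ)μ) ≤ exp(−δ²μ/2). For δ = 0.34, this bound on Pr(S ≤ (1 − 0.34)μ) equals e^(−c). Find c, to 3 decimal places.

1.887

c = δ²μ/2 = 0.34²·32.64/2 = 1.8866.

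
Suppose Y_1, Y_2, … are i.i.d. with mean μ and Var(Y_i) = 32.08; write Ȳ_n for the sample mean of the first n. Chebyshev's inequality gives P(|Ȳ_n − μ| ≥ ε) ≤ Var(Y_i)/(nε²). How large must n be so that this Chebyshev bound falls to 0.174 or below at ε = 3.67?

14

Require 32.08/(n·3.67²) ≤ 0.174, i.e. n ≥ 32.08/(0.174·3.67²) = 13.688.
The smallest integer n is 14.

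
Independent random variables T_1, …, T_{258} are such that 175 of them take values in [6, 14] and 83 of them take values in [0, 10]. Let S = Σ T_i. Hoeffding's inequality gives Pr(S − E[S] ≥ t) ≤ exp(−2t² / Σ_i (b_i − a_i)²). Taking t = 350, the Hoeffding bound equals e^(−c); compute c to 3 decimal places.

Σ(b_i − a_i)² = 175·8² + 83·10² = 19500.
c = 2t² / 19500 = 2·350² / 19500 = 12.5641.

12.564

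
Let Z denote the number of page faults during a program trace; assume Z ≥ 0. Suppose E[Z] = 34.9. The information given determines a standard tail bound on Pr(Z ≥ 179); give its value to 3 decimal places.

Only the mean of a non-negative variable is known, so Markov's inequality is the applicable tail bound.
Markov's inequality: for a non-negative random variable, Pr(Z ≥ a) ≤ E[Z]/a.
Here E[Z] = 34.9 and a = 179, so the bound is 34.9/179 = 0.1950.

0.195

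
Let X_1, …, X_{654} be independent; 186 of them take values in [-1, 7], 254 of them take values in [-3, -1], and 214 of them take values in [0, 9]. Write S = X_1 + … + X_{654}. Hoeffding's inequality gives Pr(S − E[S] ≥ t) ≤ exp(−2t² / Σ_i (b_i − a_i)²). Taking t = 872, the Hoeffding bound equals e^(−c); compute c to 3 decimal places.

Σ(b_i − a_i)² = 186·8² + 254·2² + 214·9² = 30254.
c = 2t² / 30254 = 2·872² / 30254 = 50.2667.

50.267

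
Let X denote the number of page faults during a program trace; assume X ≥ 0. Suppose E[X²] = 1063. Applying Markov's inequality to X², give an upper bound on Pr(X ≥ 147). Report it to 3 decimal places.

0.049

Since X ≥ 0, the event {X ≥ 147} is the same as {X² ≥ 21609}.
Markov's inequality applied to X² gives Pr(X² ≥ 21609) ≤ E[X²]/21609 = 1063/21609 = 0.0492.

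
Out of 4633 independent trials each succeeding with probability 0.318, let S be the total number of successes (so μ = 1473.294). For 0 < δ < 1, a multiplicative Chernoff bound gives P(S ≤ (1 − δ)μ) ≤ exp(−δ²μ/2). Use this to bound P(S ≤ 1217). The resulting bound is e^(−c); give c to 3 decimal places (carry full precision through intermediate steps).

Write 1217 = (1 − δ)μ, so δ = 1 − 1217/1473.294 = 0.1739598…
Then the exponent is δ²μ/2 = (μ − 1217)²/(2μ) = 22.292433.

22.292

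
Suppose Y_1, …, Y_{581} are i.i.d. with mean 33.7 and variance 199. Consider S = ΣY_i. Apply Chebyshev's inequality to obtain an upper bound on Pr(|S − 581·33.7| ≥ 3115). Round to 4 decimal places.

0.0119

Var(S) = n·Var(Y_i) = 581·199 = 115619.
Chebyshev: Pr(|S − 581·33.7| ≥ 3115) ≤ Var(S)/3115² = 115619/9703225 = 0.0119.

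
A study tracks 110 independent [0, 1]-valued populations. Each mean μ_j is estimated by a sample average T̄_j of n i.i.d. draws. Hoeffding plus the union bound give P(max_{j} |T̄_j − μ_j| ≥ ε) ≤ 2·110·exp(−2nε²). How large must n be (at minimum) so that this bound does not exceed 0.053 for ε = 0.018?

Need 2·110·exp(−2nε²) ≤ 0.053, i.e. exp(−2nε²) ≤ 0.053/220.
So 2nε² ≥ ln(220/0.053) = 8.331091.
Hence n ≥ 8.331091/(2·0.018²) = 12856.622.
The smallest integer n is 12857.

12857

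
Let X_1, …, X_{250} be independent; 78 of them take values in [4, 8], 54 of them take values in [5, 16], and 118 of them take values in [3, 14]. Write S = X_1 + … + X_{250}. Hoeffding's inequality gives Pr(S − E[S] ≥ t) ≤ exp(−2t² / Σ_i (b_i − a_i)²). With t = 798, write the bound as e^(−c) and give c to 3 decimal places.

57.734

Σ(b_i − a_i)² = 78·4² + 54·11² + 118·11² = 22060.
c = 2t² / 22060 = 2·798² / 22060 = 57.7338.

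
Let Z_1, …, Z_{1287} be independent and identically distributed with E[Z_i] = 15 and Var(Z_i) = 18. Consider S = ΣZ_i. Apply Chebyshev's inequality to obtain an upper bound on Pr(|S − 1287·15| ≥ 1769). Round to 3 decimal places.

Var(S) = n·Var(Z_i) = 1287·18 = 23166.
Chebyshev: Pr(|S − 1287·15| ≥ 1769) ≤ Var(S)/1769² = 23166/3129361 = 0.0074.

0.007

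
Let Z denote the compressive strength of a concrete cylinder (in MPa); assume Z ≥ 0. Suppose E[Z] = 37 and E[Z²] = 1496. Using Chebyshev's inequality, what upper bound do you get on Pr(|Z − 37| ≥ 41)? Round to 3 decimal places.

0.076

Var(Z) = E[Z²] − (E[Z])² = 1496 − 1369 = 127.
Chebyshev's inequality: Pr(|Z − μ| ≥ t) ≤ Var(Z)/t² = 127/1681 = 0.0756.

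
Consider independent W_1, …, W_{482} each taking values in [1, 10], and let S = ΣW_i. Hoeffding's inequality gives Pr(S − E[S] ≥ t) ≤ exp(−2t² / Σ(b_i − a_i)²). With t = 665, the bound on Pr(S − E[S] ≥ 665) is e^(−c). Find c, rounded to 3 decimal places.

Σ(b_i − a_i)² = 482·(9)² = 39042.
c = 2t²/39042 = 2·665²/39042 = 22.6538.

22.654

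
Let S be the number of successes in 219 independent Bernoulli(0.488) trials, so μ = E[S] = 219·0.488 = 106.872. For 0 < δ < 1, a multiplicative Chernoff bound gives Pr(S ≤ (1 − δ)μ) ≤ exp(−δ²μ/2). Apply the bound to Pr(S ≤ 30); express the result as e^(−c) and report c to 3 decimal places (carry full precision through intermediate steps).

27.647

Write 30 = (1 − δ)μ, so δ = 1 − 30/106.872 = 0.7192904…
Then the exponent is δ²μ/2 = (μ − 30)²/(2μ) = 27.646645.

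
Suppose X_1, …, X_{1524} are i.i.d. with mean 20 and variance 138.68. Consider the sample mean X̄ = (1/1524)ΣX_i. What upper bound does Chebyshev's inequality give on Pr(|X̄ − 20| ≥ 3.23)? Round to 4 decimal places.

Var(X̄) = Var(X_i)/n = 138.68/1524 = 0.090997.
Chebyshev: Pr(|X̄ − 20| ≥ 3.23) ≤ Var(X̄)/(3.23)² = 138.68/(1524·3.23²) = 0.0087.

0.0087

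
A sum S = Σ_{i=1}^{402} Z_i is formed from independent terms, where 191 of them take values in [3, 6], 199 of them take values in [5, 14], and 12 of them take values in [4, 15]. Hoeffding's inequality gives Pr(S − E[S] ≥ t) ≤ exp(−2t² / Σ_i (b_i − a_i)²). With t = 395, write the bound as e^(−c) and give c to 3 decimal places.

Σ(b_i − a_i)² = 191·3² + 199·9² + 12·11² = 19290.
c = 2t² / 19290 = 2·395² / 19290 = 16.1768.

16.177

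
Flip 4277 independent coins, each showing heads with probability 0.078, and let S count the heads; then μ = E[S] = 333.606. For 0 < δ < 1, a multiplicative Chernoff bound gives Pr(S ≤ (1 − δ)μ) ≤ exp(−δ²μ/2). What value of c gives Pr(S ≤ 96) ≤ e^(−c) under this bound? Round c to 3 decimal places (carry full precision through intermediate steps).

84.616

Write 96 = (1 − δ)μ, so δ = 1 − 96/333.606 = 0.7122354…
Then the exponent is δ²μ/2 = (μ − 96)²/(2μ) = 84.615701.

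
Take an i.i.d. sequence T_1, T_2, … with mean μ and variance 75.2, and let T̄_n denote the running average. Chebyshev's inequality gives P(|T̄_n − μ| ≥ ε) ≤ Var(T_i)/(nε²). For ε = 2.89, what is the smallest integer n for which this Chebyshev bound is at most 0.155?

59

Require 75.2/(n·2.89²) ≤ 0.155, i.e. n ≥ 75.2/(0.155·2.89²) = 58.089.
The smallest integer n is 59.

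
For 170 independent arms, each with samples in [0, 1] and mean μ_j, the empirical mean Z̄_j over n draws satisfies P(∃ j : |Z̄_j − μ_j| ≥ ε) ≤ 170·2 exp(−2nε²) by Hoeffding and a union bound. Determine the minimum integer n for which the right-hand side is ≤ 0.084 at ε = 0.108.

357

Need 2·170·exp(−2nε²) ≤ 0.084, i.e. exp(−2nε²) ≤ 0.084/340.
So 2nε² ≥ ln(340/0.084) = 8.305884.
Hence n ≥ 8.305884/(2·0.108²) = 356.048.
The smallest integer n is 357.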